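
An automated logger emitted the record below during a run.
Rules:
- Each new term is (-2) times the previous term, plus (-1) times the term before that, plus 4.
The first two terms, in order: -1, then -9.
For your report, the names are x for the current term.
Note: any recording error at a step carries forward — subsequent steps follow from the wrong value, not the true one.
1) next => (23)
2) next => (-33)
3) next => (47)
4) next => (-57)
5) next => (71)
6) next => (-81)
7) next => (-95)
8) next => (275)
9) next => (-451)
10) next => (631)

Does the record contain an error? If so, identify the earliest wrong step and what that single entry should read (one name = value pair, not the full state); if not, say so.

step 7, x = 95

step 1: x = -2*(-9) + (-1)*(-1) + (4) = 23 -> agrees with the record
step 2: x = -2*(23) + (-1)*(-9) + (4) = -33 -> agrees with the record
step 3: x = -2*(-33) + (-1)*(23) + (4) = 47 -> verified
step 4: x = -2*(47) + (-1)*(-33) + (4) = -57 -> consistent with the record
step 5: x = -2*(-57) + (-1)*(47) + (4) = 71 -> in agreement
step 6: x = -2*(71) + (-1)*(-57) + (4) = -81 -> confirmed correct
step 7: x = -2*(-81) + (-1)*(71) + (4) = 95 -> the entry is off here
So the first discrepancy is step 7, where the right value is x = 95.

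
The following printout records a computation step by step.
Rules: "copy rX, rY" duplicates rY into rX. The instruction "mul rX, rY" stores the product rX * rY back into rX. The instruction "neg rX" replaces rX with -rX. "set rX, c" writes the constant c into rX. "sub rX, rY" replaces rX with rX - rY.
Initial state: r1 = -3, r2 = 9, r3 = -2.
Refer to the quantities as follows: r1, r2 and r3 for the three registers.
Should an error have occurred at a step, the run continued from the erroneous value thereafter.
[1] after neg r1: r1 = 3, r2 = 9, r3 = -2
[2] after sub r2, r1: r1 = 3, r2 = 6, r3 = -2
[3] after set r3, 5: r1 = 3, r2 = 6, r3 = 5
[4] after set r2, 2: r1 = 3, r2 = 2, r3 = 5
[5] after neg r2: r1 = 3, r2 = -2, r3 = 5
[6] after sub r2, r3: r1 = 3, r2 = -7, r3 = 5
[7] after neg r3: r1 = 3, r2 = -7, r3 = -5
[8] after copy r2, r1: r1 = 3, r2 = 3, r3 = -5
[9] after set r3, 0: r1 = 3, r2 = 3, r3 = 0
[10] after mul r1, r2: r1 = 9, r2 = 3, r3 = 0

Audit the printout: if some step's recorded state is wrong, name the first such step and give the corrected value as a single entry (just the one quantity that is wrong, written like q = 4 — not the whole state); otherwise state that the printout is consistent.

no error

Recomputing the run from the initial state:
step 1: r1 = 3, r2 = 9, r3 = -2
step 2: r1 = 3, r2 = 6, r3 = -2
step 3: r1 = 3, r2 = 6, r3 = 5
step 4: r1 = 3, r2 = 2, r3 = 5
step 5: r1 = 3, r2 = -2, r3 = 5
step 6: r1 = 3, r2 = -7, r3 = 5
step 7: r1 = 3, r2 = -7, r3 = -5
step 8: r1 = 3, r2 = 3, r3 = -5
step 9: r1 = 3, r2 = 3, r3 = 0
step 10: r1 = 9, r2 = 3, r3 = 0
This matches the printout at every step.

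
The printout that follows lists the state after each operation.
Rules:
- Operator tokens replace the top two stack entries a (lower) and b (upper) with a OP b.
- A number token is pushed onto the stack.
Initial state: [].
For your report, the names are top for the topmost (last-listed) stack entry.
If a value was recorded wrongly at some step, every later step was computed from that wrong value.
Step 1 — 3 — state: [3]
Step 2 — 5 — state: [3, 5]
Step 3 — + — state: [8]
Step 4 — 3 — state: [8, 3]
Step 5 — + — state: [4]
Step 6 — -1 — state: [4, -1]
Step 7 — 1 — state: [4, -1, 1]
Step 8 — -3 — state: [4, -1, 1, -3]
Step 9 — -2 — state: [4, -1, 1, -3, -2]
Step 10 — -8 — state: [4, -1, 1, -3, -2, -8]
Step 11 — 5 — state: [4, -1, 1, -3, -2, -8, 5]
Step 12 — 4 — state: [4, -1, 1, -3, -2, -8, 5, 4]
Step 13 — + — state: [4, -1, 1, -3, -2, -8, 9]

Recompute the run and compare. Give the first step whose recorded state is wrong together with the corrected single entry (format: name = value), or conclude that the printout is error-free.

1. push 3: top = 3 (checks out)
2. push 5: top = 5 (in agreement)
3. 3 + 5 = 8 (confirmed correct)
4. push 3: top = 3 (agrees with the printout)
5. 8 + 3 = 11 (the printout disagrees here)
Conclusion: step 5 carries the first error; the entry should be top = 11.

step 5, top = 11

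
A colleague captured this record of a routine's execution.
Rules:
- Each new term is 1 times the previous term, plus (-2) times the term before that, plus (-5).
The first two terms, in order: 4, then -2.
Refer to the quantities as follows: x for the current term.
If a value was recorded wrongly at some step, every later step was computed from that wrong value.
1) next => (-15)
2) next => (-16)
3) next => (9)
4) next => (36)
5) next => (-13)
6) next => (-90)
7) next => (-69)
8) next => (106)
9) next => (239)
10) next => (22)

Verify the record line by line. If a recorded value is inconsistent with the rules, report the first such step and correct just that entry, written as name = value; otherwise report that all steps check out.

1. x = 1*(-2) + (-2)*(4) + (-5) = -15 (no discrepancy)
2. x = 1*(-15) + (-2)*(-2) + (-5) = -16 (consistent with the record)
3. x = 1*(-16) + (-2)*(-15) + (-5) = 9 (in agreement)
4. x = 1*(9) + (-2)*(-16) + (-5) = 36 (confirmed correct)
5. x = 1*(36) + (-2)*(9) + (-5) = 13 (not what was recorded)
Step 5 is the first one off; corrected, x = 13.

step 5, x = 13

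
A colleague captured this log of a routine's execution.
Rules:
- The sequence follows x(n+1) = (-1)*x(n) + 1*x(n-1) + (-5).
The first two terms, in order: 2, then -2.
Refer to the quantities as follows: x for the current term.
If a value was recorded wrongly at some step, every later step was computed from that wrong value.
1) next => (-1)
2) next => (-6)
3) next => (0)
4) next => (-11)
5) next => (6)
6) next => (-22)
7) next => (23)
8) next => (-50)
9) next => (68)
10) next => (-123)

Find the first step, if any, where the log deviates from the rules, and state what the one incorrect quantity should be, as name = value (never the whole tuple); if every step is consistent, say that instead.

no error

Step 1: x = -1*(-2) + (1)*(2) + (-5) = -1 — consistent with the log.
Step 2: x = -1*(-1) + (1)*(-2) + (-5) = -6 — same as recorded.
Step 3: x = -1*(-6) + (1)*(-1) + (-5) = 0 — exactly as logged.
Step 4: x = -1*(0) + (1)*(-6) + (-5) = -11 — in agreement.
Step 5: x = -1*(-11) + (1)*(0) + (-5) = 6 — in agreement.
Step 6: x = -1*(6) + (1)*(-11) + (-5) = -22 — exactly as logged.
Step 7: x = -1*(-22) + (1)*(6) + (-5) = 23 — exactly as logged.
Step 8: x = -1*(23) + (1)*(-22) + (-5) = -50 — checks out.
Step 9: x = -1*(-50) + (1)*(23) + (-5) = 68 — matches.
Step 10: x = -1*(68) + (1)*(-50) + (-5) = -123 — exactly as logged.
Every step is consistent.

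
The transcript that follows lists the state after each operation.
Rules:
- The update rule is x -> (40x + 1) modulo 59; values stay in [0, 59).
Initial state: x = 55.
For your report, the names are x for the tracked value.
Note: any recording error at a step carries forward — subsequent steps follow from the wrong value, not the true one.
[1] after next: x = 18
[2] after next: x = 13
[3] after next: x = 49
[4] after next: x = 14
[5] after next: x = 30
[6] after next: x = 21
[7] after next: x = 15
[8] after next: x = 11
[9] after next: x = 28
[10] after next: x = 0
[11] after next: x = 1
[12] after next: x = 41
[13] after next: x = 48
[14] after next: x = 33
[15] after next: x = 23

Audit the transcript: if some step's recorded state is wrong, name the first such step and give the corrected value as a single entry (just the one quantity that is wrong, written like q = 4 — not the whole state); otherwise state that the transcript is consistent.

no error

Step 1: x = (40*55 + 1) mod 59 = 18 — same as recorded.
Step 2: x = (40*18 + 1) mod 59 = 13 — no discrepancy.
Step 3: x = (40*13 + 1) mod 59 = 49 — verified.
Step 4: x = (40*49 + 1) mod 59 = 14 — exactly as logged.
Step 5: x = (40*14 + 1) mod 59 = 30 — matches.
Step 6: x = (40*30 + 1) mod 59 = 21 — in agreement.
Step 7: x = (40*21 + 1) mod 59 = 15 — agrees with the transcript.
Step 8: x = (40*15 + 1) mod 59 = 11 — checks out.
Step 9: x = (40*11 + 1) mod 59 = 28 — exactly as logged.
Step 10: x = (40*28 + 1) mod 59 = 0 — same as recorded.
Step 11: x = (40*0 + 1) mod 59 = 1 — no discrepancy.
Step 12: x = (40*1 + 1) mod 59 = 41 — consistent with the transcript.
Step 13: x = (40*41 + 1) mod 59 = 48 — exactly as logged.
Step 14: x = (40*48 + 1) mod 59 = 33 — no discrepancy.
Step 15: x = (40*33 + 1) mod 59 = 23 — consistent with the transcript.
No step deviates from the rules.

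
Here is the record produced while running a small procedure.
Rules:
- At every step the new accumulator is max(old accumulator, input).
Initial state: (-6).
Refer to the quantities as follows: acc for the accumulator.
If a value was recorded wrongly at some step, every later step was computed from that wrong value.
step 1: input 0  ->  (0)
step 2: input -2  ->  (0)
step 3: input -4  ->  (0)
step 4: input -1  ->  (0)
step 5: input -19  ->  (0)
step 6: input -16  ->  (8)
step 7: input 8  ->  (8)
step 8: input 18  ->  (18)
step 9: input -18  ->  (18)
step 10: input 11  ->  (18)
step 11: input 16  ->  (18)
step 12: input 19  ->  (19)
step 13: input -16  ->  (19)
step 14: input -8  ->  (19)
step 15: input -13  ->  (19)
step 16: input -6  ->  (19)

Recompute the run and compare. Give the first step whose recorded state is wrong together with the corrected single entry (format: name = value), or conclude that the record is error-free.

step 6, acc = 0

step 1: acc = max(-6, 0) = 0 -> exactly as logged
step 2: acc = max(0, -2) = 0 -> verified
step 3: acc = max(0, -4) = 0 -> consistent with the record
step 4: acc = max(0, -1) = 0 -> exactly as logged
step 5: acc = max(0, -19) = 0 -> no discrepancy
step 6: acc = max(0, -16) = 0 -> the entry is off here
That makes step 6 the first incorrect line — acc = 0 is what it should show.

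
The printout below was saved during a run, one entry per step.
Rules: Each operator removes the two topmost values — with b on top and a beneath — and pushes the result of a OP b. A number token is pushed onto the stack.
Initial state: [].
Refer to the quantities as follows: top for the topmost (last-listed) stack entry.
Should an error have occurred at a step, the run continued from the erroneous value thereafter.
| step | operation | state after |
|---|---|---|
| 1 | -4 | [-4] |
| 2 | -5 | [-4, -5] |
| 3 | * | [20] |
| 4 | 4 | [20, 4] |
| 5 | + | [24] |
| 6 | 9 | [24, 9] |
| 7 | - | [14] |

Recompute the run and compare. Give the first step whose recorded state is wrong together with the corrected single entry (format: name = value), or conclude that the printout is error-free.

step 7, top = 15

Step 1: push -4: top = -4 — checks out.
Step 2: push -5: top = -5 — no discrepancy.
Step 3: -4 * -5 = 20 — agrees with the printout.
Step 4: push 4: top = 4 — exactly as logged.
Step 5: 20 + 4 = 24 — checks out.
Step 6: push 9: top = 9 — no discrepancy.
Step 7: 24 - 9 = 15 — a discrepancy with the printout.
The audit stops at step 7: the recorded entry is wrong and should be top = 15.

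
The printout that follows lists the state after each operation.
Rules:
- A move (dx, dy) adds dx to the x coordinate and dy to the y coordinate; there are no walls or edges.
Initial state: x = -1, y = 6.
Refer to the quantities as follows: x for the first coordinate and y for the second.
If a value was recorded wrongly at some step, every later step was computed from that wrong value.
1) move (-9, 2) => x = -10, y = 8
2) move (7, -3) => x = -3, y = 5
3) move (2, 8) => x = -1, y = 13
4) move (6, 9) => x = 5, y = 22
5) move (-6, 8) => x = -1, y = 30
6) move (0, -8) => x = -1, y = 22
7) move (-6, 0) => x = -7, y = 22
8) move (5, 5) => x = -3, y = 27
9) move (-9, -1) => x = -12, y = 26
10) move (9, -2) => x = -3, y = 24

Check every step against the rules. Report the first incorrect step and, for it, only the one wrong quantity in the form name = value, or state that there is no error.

step 1: x = -1 + (-9) = -10, y = 6 + (2) = 8 -> in agreement
step 2: x = -10 + (7) = -3, y = 8 + (-3) = 5 -> agrees with the printout
step 3: x = -3 + (2) = -1, y = 5 + (8) = 13 -> agrees with the printout
step 4: x = -1 + (6) = 5, y = 13 + (9) = 22 -> consistent with the printout
step 5: x = 5 + (-6) = -1, y = 22 + (8) = 30 -> matches
step 6: x = -1 + (0) = -1, y = 30 + (-8) = 22 -> agrees with the printout
step 7: x = -1 + (-6) = -7, y = 22 + (0) = 22 -> agrees with the printout
step 8: x = -7 + (5) = -2, y = 22 + (5) = 27 -> this is not what the printout shows
Step 8 is the first one off; corrected, x = -2.

step 8, x = -2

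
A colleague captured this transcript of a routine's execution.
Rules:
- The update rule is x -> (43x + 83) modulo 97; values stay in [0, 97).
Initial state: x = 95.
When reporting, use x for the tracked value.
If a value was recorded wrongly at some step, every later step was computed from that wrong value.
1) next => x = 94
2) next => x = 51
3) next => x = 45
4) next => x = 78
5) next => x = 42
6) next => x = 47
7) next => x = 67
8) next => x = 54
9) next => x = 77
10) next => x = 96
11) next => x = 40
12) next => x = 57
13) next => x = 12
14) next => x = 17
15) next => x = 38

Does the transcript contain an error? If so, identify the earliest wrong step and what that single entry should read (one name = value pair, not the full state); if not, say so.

1. x = (43*95 + 83) mod 97 = 94 (agrees with the transcript)
2. x = (43*94 + 83) mod 97 = 51 (agrees with the transcript)
3. x = (43*51 + 83) mod 97 = 45 (in agreement)
4. x = (43*45 + 83) mod 97 = 78 (in agreement)
5. x = (43*78 + 83) mod 97 = 42 (no discrepancy)
6. x = (43*42 + 83) mod 97 = 46 (first mismatch against the transcript)
The audit stops at step 6: the recorded entry is wrong and should be x = 46.

step 6, x = 46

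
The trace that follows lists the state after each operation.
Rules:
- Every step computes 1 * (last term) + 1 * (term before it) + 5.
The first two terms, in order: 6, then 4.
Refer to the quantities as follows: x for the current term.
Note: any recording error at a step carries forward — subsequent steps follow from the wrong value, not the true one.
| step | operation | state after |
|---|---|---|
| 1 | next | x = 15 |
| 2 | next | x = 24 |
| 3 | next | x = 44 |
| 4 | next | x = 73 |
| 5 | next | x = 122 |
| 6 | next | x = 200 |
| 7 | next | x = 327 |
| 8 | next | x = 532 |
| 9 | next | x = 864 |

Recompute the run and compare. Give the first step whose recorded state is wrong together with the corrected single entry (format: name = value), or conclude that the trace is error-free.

Step 1: x = 1*(4) + (1)*(6) + (5) = 15 — no discrepancy.
Step 2: x = 1*(15) + (1)*(4) + (5) = 24 — in agreement.
Step 3: x = 1*(24) + (1)*(15) + (5) = 44 — exactly as logged.
Step 4: x = 1*(44) + (1)*(24) + (5) = 73 — confirmed correct.
Step 5: x = 1*(73) + (1)*(44) + (5) = 122 — exactly as logged.
Step 6: x = 1*(122) + (1)*(73) + (5) = 200 — verified.
Step 7: x = 1*(200) + (1)*(122) + (5) = 327 — confirmed correct.
Step 8: x = 1*(327) + (1)*(200) + (5) = 532 — in agreement.
Step 9: x = 1*(532) + (1)*(327) + (5) = 864 — confirmed correct.
The recomputation confirms every line.

no error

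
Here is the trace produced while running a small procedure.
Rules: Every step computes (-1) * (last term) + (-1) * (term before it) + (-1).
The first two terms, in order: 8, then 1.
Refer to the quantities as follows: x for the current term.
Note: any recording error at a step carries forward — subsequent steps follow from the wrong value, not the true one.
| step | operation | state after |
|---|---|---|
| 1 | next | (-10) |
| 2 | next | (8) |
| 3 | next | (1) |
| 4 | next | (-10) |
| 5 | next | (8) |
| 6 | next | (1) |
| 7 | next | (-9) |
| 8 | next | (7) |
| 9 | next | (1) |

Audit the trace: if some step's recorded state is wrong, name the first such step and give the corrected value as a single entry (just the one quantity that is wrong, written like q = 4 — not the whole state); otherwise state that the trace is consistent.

Recomputing the run from the initial state:
step 1: x = -10
step 2: x = 8
step 3: x = 1
step 4: x = -10
step 5: x = 8
step 6: x = 1
step 7: x = -10
step 8: x = 8
step 9: x = 1
The first disagreement with the trace is at step 7, where the value should be x = -10.

step 7, x = -10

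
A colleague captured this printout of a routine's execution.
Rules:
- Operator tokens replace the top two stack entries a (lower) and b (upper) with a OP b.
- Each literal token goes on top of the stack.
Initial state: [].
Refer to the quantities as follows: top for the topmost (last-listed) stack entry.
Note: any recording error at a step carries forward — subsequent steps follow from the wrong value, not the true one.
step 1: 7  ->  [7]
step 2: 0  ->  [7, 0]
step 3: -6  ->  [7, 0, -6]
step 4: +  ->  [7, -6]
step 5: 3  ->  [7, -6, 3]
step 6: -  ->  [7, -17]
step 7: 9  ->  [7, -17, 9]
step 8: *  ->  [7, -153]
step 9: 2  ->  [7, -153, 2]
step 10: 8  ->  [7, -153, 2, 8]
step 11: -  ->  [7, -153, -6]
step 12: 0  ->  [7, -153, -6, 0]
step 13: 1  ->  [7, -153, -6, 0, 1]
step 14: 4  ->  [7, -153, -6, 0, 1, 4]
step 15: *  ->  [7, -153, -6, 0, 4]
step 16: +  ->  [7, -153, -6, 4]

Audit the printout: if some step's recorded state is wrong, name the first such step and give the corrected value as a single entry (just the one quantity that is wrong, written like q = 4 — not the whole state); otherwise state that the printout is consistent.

Step 1: push 7: top = 7 — consistent with the printout.
Step 2: push 0: top = 0 — confirmed correct.
Step 3: push -6: top = -6 — verified.
Step 4: 0 + -6 = -6 — verified.
Step 5: push 3: top = 3 — checks out.
Step 6: -6 - 3 = -9 — the printout disagrees here.
Conclusion: step 6 carries the first error; the entry should be top = -9.

step 6, top = -9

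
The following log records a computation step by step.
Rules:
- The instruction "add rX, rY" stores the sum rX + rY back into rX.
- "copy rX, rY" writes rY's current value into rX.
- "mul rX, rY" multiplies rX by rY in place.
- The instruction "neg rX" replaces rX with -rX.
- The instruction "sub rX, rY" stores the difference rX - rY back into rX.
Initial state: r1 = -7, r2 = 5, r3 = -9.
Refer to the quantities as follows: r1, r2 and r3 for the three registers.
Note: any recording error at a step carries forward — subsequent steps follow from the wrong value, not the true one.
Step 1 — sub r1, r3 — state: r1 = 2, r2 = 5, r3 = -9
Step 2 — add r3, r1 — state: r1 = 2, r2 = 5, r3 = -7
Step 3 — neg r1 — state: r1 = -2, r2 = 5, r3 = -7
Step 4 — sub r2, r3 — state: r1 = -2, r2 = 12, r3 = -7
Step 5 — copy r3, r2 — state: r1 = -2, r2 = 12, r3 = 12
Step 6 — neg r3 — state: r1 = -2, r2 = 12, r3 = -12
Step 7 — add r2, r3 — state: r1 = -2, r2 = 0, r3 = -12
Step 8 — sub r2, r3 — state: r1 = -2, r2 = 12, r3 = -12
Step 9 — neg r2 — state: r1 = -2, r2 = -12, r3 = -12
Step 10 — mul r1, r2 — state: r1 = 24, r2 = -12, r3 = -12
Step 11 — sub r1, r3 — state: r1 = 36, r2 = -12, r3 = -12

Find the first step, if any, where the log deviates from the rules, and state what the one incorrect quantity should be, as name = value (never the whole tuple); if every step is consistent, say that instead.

step 1: r1 = -7 - -9 = 2 -> matches
step 2: r3 = -9 + 2 = -7 -> agrees with the log
step 3: r1 = -(2) = -2 -> no discrepancy
step 4: r2 = 5 - -7 = 12 -> consistent with the log
step 5: r3 = 12 -> matches
step 6: r3 = -(12) = -12 -> verified
step 7: r2 = 12 + -12 = 0 -> agrees with the log
step 8: r2 = 0 - -12 = 12 -> exactly as logged
step 9: r2 = -(12) = -12 -> verified
step 10: r1 = -2 * -12 = 24 -> verified
step 11: r1 = 24 - -12 = 36 -> no discrepancy
All steps check out; nothing to correct.

no error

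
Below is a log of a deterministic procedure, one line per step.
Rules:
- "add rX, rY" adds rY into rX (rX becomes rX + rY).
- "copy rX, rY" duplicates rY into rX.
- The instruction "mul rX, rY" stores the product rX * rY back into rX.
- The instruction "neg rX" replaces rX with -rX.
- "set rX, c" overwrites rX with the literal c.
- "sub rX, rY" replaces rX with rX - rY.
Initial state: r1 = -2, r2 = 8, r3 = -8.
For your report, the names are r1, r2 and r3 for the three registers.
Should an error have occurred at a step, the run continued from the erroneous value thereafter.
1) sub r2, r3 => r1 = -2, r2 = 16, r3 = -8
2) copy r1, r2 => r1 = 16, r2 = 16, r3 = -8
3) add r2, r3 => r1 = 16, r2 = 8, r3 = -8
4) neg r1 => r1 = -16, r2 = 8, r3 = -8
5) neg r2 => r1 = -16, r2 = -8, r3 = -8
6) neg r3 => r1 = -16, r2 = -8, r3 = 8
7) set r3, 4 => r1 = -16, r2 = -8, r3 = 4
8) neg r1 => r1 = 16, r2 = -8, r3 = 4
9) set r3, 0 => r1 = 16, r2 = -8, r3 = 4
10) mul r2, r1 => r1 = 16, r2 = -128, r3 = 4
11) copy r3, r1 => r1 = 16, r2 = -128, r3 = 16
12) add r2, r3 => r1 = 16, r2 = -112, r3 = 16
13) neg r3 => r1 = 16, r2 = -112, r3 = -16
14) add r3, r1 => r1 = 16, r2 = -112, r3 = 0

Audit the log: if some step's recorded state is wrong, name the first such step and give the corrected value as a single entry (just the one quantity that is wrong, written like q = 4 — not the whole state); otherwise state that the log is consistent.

step 9, r3 = 0

Step 1: r2 = 8 - -8 = 16 — verified.
Step 2: r1 = 16 — agrees with the log.
Step 3: r2 = 16 + -8 = 8 — confirmed correct.
Step 4: r1 = -(16) = -16 — same as recorded.
Step 5: r2 = -(8) = -8 — consistent with the log.
Step 6: r3 = -(-8) = 8 — confirmed correct.
Step 7: r3 = 4 — no discrepancy.
Step 8: r1 = -(-16) = 16 — no discrepancy.
Step 9: r3 = 0 — the log has a different value.
The audit stops at step 9: the recorded entry is wrong and should be r3 = 0.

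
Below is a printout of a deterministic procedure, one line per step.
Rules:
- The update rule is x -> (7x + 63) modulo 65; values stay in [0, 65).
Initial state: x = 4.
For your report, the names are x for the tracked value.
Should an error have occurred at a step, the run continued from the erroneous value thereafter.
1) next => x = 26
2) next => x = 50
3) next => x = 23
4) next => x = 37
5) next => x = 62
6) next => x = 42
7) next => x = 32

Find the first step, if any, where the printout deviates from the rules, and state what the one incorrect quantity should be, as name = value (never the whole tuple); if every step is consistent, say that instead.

step 4, x = 29

Step 1: x = (7*4 + 63) mod 65 = 26 — same as recorded.
Step 2: x = (7*26 + 63) mod 65 = 50 — matches.
Step 3: x = (7*50 + 63) mod 65 = 23 — confirmed correct.
Step 4: x = (7*23 + 63) mod 65 = 29 — a discrepancy with the printout.
First deviation found at step 4; the corrected entry is x = 29.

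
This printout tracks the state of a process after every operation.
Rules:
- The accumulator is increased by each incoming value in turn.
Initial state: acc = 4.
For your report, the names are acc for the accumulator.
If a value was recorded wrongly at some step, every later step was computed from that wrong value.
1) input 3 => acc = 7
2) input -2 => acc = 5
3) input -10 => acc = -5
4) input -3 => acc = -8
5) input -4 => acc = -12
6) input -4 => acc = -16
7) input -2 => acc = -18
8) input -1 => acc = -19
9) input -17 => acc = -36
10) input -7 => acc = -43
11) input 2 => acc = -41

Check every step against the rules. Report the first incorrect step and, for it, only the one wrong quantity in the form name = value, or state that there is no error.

Recomputing the run from the initial state:
step 1: acc = 7
step 2: acc = 5
step 3: acc = -5
step 4: acc = -8
step 5: acc = -12
step 6: acc = -16
step 7: acc = -18
step 8: acc = -19
step 9: acc = -36
step 10: acc = -43
step 11: acc = -41
This matches the printout at every step.

no error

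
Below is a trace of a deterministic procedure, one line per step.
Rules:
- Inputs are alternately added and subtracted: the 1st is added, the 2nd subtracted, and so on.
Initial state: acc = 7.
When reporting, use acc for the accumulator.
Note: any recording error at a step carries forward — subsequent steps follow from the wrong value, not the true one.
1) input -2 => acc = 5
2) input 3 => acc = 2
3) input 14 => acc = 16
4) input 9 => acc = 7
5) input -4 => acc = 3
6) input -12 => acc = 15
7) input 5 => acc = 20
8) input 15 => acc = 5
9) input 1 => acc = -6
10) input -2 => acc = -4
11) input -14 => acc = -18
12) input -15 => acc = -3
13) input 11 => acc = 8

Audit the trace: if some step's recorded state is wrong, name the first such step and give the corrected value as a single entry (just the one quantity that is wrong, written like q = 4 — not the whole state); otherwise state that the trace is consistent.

step 9, acc = 6

Recomputing the run from the initial state:
step 1: acc = 5
step 2: acc = 2
step 3: acc = 16
step 4: acc = 7
step 5: acc = 3
step 6: acc = 15
step 7: acc = 20
step 8: acc = 5
step 9: acc = 6
step 10: acc = 8
step 11: acc = -6
step 12: acc = 9
step 13: acc = 20
The first disagreement with the trace is at step 9, where the value should be acc = 6.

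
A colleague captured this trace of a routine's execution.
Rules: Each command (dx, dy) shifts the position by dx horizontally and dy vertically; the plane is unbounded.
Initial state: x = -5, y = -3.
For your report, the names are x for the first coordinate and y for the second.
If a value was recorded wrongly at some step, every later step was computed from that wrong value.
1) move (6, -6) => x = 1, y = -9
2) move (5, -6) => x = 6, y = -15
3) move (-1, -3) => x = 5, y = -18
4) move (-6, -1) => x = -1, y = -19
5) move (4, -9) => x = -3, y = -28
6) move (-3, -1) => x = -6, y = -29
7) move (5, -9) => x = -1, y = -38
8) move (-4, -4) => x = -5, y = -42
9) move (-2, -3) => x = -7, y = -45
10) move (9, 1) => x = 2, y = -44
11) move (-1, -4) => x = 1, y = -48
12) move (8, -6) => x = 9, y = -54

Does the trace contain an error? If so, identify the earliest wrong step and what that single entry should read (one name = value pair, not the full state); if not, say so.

step 5, x = 3

Recomputing the run from the initial state:
step 1: x = 1, y = -9
step 2: x = 6, y = -15
step 3: x = 5, y = -18
step 4: x = -1, y = -19
step 5: x = 3, y = -28
step 6: x = 0, y = -29
step 7: x = 5, y = -38
step 8: x = 1, y = -42
step 9: x = -1, y = -45
step 10: x = 8, y = -44
step 11: x = 7, y = -48
step 12: x = 15, y = -54
The first disagreement with the trace is at step 5, where the value should be x = 3.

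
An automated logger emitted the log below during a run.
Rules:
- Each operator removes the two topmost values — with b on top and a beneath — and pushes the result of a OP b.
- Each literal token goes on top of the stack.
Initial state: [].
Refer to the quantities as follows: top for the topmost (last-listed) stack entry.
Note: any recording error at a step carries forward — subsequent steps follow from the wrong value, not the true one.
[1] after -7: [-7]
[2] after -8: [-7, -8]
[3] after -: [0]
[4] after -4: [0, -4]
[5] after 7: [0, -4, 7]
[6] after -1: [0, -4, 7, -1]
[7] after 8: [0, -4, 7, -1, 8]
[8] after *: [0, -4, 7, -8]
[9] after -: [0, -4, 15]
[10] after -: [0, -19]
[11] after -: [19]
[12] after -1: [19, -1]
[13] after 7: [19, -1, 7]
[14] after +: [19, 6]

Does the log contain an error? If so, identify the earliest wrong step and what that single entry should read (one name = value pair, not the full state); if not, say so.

step 3, top = 1

Recomputing the run from the initial state:
step 1: [-7]
step 2: [-7, -8]
step 3: [1]
step 4: [1, -4]
step 5: [1, -4, 7]
step 6: [1, -4, 7, -1]
step 7: [1, -4, 7, -1, 8]
step 8: [1, -4, 7, -8]
step 9: [1, -4, 15]
step 10: [1, -19]
step 11: [20]
step 12: [20, -1]
step 13: [20, -1, 7]
step 14: [20, 6]
The first disagreement with the log is at step 3, where the value should be top = 1.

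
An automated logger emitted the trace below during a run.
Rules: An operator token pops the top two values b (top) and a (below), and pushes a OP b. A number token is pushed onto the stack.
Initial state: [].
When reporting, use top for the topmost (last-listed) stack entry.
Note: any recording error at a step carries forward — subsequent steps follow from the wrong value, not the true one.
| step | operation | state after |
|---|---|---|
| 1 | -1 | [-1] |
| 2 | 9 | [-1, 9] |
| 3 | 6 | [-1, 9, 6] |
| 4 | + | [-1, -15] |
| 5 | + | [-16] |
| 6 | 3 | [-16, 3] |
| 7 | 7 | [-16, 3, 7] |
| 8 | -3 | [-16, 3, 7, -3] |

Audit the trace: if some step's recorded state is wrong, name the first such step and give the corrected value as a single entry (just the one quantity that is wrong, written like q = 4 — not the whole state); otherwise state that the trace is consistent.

Recomputing the run from the initial state:
step 1: [-1]
step 2: [-1, 9]
step 3: [-1, 9, 6]
step 4: [-1, 15]
step 5: [14]
step 6: [14, 3]
step 7: [14, 3, 7]
step 8: [14, 3, 7, -3]
The first disagreement with the trace is at step 4, where the value should be top = 15.

step 4, top = 15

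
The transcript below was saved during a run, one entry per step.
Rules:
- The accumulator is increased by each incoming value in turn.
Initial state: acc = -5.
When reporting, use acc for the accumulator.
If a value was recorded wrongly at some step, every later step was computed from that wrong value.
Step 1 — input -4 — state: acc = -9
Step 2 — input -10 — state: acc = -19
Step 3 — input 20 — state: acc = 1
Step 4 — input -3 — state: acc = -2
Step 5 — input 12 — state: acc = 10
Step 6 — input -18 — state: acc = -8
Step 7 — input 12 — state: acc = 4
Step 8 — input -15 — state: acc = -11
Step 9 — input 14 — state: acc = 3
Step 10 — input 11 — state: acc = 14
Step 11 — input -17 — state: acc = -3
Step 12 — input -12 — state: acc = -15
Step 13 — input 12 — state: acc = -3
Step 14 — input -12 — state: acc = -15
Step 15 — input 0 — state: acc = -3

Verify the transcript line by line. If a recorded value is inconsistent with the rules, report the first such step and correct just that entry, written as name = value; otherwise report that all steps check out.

Recomputing the run from the initial state:
step 1: acc = -9
step 2: acc = -19
step 3: acc = 1
step 4: acc = -2
step 5: acc = 10
step 6: acc = -8
step 7: acc = 4
step 8: acc = -11
step 9: acc = 3
step 10: acc = 14
step 11: acc = -3
step 12: acc = -15
step 13: acc = -3
step 14: acc = -15
step 15: acc = -15
The first disagreement with the transcript is at step 15, where the value should be acc = -15.

step 15, acc = -15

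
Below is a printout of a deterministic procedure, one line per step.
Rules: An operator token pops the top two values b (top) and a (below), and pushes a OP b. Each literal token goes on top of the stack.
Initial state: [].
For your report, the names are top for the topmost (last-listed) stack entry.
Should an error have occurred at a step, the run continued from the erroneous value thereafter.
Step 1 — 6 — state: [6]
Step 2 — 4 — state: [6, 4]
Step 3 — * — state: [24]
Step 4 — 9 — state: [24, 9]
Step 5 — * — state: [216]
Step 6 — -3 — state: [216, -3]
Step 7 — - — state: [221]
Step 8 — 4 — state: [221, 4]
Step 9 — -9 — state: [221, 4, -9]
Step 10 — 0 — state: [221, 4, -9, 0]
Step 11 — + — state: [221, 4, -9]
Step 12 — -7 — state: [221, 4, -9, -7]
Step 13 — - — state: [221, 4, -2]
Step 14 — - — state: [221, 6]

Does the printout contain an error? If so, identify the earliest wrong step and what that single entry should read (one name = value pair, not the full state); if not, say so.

1. push 6: top = 6 (verified)
2. push 4: top = 4 (exactly as logged)
3. 6 * 4 = 24 (verified)
4. push 9: top = 9 (checks out)
5. 24 * 9 = 216 (checks out)
6. push -3: top = -3 (exactly as logged)
7. 216 - -3 = 219 (the recorded entry deviates here)
Step 7 is the first one off; corrected, top = 219.

step 7, top = 219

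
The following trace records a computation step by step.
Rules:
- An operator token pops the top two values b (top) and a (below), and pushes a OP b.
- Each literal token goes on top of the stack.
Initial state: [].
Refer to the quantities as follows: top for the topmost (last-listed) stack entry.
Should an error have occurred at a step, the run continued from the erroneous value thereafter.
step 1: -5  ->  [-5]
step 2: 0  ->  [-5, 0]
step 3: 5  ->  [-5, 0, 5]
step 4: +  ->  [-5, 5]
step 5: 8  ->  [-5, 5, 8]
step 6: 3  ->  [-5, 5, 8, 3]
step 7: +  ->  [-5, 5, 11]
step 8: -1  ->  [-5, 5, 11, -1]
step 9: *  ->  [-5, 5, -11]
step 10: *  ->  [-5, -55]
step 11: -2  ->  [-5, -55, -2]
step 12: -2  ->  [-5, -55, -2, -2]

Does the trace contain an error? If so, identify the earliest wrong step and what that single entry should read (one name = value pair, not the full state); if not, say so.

Recomputing the run from the initial state:
step 1: [-5]
step 2: [-5, 0]
step 3: [-5, 0, 5]
step 4: [-5, 5]
step 5: [-5, 5, 8]
step 6: [-5, 5, 8, 3]
step 7: [-5, 5, 11]
step 8: [-5, 5, 11, -1]
step 9: [-5, 5, -11]
step 10: [-5, -55]
step 11: [-5, -55, -2]
step 12: [-5, -55, -2, -2]
This matches the trace at every step.

no error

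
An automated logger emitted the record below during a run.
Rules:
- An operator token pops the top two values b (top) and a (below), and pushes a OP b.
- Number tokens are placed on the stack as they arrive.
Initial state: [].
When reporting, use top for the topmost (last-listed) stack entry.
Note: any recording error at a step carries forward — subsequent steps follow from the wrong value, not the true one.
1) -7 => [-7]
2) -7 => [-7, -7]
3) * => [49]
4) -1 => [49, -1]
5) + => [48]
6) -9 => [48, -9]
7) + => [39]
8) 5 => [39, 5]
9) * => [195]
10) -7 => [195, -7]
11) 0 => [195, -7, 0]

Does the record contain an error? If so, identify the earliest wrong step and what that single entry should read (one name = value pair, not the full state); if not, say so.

1. push -7: top = -7 (matches)
2. push -7: top = -7 (no discrepancy)
3. -7 * -7 = 49 (confirmed correct)
4. push -1: top = -1 (confirmed correct)
5. 49 + -1 = 48 (confirmed correct)
6. push -9: top = -9 (exactly as logged)
7. 48 + -9 = 39 (checks out)
8. push 5: top = 5 (verified)
9. 39 * 5 = 195 (verified)
10. push -7: top = -7 (in agreement)
11. push 0: top = 0 (exactly as logged)
The whole run recomputes cleanly — no discrepancies.

no error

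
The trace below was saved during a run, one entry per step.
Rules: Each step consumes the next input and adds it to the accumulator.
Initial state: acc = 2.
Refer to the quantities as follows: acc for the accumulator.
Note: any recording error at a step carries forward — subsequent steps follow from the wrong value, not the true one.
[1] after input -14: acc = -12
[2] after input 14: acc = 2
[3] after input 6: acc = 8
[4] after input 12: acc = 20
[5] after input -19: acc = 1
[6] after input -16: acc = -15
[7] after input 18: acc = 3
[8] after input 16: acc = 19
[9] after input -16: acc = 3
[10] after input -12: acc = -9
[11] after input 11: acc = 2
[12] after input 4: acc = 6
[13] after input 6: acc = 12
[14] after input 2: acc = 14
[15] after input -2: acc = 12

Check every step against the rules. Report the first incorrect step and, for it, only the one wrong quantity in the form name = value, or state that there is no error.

no error

1. acc = 2 + -14 = -12 (checks out)
2. acc = -12 + 14 = 2 (confirmed correct)
3. acc = 2 + 6 = 8 (exactly as logged)
4. acc = 8 + 12 = 20 (checks out)
5. acc = 20 + -19 = 1 (no discrepancy)
6. acc = 1 + -16 = -15 (checks out)
7. acc = -15 + 18 = 3 (agrees with the trace)
8. acc = 3 + 16 = 19 (matches)
9. acc = 19 + -16 = 3 (matches)
10. acc = 3 + -12 = -9 (exactly as logged)
11. acc = -9 + 11 = 2 (exactly as logged)
12. acc = 2 + 4 = 6 (in agreement)
13. acc = 6 + 6 = 12 (agrees with the trace)
14. acc = 12 + 2 = 14 (same as recorded)
15. acc = 14 + -2 = 12 (no discrepancy)
The whole run recomputes cleanly — no discrepancies.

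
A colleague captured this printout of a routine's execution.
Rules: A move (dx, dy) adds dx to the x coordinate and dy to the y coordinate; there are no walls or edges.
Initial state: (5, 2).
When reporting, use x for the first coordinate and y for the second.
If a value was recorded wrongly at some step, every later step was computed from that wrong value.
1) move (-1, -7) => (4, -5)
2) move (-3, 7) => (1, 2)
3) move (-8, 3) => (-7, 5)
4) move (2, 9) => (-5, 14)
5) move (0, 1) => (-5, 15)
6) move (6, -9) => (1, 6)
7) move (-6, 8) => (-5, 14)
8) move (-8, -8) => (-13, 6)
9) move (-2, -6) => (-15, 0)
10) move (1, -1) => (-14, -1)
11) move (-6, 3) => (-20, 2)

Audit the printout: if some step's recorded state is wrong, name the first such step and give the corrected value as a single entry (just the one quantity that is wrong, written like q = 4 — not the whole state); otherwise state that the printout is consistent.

no error

Recomputing the run from the initial state:
step 1: x = 4, y = -5
step 2: x = 1, y = 2
step 3: x = -7, y = 5
step 4: x = -5, y = 14
step 5: x = -5, y = 15
step 6: x = 1, y = 6
step 7: x = -5, y = 14
step 8: x = -13, y = 6
step 9: x = -15, y = 0
step 10: x = -14, y = -1
step 11: x = -20, y = 2
This matches the printout at every step.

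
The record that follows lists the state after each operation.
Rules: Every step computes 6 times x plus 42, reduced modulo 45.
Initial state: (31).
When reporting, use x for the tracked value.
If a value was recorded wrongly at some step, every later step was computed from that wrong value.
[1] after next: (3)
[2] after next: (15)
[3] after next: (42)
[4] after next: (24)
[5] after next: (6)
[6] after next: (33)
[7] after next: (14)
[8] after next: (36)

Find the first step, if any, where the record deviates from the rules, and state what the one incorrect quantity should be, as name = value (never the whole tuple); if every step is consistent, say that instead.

step 7, x = 15

Recomputing the run from the initial state:
step 1: x = 3
step 2: x = 15
step 3: x = 42
step 4: x = 24
step 5: x = 6
step 6: x = 33
step 7: x = 15
step 8: x = 42
The first disagreement with the record is at step 7, where the value should be x = 15.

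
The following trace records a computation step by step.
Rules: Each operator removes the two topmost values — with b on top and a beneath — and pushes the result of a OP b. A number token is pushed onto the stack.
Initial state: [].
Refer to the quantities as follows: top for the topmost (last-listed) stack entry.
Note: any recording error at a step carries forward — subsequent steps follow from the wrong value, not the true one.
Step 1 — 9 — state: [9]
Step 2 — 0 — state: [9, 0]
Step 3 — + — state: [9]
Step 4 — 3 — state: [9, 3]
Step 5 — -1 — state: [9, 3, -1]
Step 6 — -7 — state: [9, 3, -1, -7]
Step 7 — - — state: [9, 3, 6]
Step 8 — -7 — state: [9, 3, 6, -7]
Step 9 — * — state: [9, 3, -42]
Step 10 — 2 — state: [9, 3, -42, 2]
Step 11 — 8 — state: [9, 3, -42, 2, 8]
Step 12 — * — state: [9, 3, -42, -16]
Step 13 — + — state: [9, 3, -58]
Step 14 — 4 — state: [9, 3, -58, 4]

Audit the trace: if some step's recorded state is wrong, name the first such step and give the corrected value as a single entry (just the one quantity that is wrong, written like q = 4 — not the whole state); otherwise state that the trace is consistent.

step 12, top = 16

1. push 9: top = 9 (confirmed correct)
2. push 0: top = 0 (checks out)
3. 9 + 0 = 9 (same as recorded)
4. push 3: top = 3 (matches)
5. push -1: top = -1 (agrees with the trace)
6. push -7: top = -7 (matches)
7. -1 - -7 = 6 (exactly as logged)
8. push -7: top = -7 (in agreement)
9. 6 * -7 = -42 (checks out)
10. push 2: top = 2 (agrees with the trace)
11. push 8: top = 8 (no discrepancy)
12. 2 * 8 = 16 (the entry is off here)
Conclusion: step 12 carries the first error; the entry should be top = 16.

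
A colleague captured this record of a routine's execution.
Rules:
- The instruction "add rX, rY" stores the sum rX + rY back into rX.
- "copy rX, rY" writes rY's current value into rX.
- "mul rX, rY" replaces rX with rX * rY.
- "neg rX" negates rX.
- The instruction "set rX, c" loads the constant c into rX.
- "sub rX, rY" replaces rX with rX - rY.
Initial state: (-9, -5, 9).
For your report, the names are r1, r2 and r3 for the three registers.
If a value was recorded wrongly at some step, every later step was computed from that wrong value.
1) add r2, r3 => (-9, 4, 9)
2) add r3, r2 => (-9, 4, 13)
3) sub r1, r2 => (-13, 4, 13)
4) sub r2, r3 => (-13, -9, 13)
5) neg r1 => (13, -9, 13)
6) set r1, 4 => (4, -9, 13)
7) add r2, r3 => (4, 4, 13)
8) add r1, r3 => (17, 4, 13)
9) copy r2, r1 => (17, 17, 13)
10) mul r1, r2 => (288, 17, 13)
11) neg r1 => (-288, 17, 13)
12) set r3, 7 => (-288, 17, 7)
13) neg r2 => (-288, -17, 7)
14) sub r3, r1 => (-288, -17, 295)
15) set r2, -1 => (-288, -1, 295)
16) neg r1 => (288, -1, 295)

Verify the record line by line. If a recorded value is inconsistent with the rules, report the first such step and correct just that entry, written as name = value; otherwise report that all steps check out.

Recomputing the run from the initial state:
step 1: r1 = -9, r2 = 4, r3 = 9
step 2: r1 = -9, r2 = 4, r3 = 13
step 3: r1 = -13, r2 = 4, r3 = 13
step 4: r1 = -13, r2 = -9, r3 = 13
step 5: r1 = 13, r2 = -9, r3 = 13
step 6: r1 = 4, r2 = -9, r3 = 13
step 7: r1 = 4, r2 = 4, r3 = 13
step 8: r1 = 17, r2 = 4, r3 = 13
step 9: r1 = 17, r2 = 17, r3 = 13
step 10: r1 = 289, r2 = 17, r3 = 13
step 11: r1 = -289, r2 = 17, r3 = 13
step 12: r1 = -289, r2 = 17, r3 = 7
step 13: r1 = -289, r2 = -17, r3 = 7
step 14: r1 = -289, r2 = -17, r3 = 296
step 15: r1 = -289, r2 = -1, r3 = 296
step 16: r1 = 289, r2 = -1, r3 = 296
The first disagreement with the record is at step 10, where the value should be r1 = 289.

step 10, r1 = 289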